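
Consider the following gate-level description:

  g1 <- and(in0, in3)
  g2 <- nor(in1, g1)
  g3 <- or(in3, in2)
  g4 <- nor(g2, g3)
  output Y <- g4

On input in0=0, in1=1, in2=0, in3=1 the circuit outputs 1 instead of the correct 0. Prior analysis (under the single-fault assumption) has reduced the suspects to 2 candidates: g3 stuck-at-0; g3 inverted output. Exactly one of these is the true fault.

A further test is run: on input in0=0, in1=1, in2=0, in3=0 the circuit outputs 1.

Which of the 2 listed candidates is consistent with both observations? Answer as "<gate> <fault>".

g3 stuck-at-0

Evaluate each candidate on input in0=0, in1=1, in2=0, in3=0:
  g3 stuck-at-0: g1=0, g2=0, g3=0 [stuck-at-0], g4=1 → 1 — matches
  g3 inverted output: g1=0, g2=0, g3=1 [inverted output], g4=0 → 0 — eliminated
Only g3 stuck-at-0 reproduces the observed 1.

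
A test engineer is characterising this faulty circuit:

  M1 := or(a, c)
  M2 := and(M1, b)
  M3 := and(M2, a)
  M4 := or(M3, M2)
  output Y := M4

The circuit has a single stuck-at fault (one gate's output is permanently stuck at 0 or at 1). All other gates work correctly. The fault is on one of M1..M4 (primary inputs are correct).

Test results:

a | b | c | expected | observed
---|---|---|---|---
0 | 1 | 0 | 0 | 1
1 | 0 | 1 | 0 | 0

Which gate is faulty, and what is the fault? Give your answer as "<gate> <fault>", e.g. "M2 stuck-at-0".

M1 stuck-at-1

Fault-free values for test 1 (a=0, b=1, c=0): M1=0, M2=0, M3=0, M4=0, giving Y=0. Observed 1.
Test 1: faults giving observed 1 are {M1 stuck-at-1, M2 stuck-at-1, M3 stuck-at-1, M4 stuck-at-1}.
Test 2 (a=1, b=0, c=1): fault-free M1=1, M2=0, M3=0, M4=0 → 0; observed 0. Eliminates M2 stuck-at-1, M3 stuck-at-1, M4 stuck-at-1.
Only M1 stuck-at-1 is consistent with every test.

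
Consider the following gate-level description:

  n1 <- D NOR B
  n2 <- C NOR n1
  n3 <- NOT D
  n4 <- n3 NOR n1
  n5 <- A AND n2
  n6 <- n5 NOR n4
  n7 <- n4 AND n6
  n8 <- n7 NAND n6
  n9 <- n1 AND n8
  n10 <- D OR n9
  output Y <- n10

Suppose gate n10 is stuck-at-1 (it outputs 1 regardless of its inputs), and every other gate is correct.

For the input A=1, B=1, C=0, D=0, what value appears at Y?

1

Propagate with n10 forced: n1=0, n2=1, n3=1, n4=0, n5=1, n6=0, n7=0, n8=1, n9=0, n10=1 [stuck-at-1].
So Y = 1. (Without the fault it would be 0.)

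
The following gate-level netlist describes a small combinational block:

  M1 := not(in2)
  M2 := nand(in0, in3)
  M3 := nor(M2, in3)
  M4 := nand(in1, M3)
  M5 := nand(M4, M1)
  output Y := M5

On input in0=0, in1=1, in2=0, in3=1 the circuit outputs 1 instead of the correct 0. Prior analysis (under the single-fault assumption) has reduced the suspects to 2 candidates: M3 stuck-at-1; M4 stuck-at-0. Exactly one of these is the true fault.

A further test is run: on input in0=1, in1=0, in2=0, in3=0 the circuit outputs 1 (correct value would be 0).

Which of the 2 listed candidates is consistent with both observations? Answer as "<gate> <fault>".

Evaluate each candidate on input in0=1, in1=0, in2=0, in3=0:
  M3 stuck-at-1: M1=1, M2=1, M3=1 [stuck-at-1], M4=1, M5=0 → 0 — eliminated
  M4 stuck-at-0: M1=1, M2=1, M3=0, M4=0 [stuck-at-0], M5=1 → 1 — matches
Only M4 stuck-at-0 reproduces the observed 1.

M4 stuck-at-0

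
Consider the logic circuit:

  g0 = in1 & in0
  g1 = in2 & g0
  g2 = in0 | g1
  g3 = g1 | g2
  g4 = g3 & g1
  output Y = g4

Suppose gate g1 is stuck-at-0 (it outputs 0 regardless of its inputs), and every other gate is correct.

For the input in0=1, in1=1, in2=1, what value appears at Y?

0

Propagate with g1 forced: g0=1, g1=0 [stuck-at-0], g2=1, g3=1, g4=0.
So Y = 0. (Without the fault it would be 1.)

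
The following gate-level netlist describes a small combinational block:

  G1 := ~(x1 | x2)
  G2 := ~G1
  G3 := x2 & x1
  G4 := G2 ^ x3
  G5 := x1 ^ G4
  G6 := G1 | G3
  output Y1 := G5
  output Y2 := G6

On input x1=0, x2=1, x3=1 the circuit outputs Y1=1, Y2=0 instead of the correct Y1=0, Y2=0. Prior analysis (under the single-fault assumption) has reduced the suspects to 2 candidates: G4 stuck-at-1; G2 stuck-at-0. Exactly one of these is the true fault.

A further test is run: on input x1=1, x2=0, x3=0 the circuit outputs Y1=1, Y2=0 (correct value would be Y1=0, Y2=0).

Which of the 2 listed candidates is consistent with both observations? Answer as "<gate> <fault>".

Evaluate each candidate on input x1=1, x2=0, x3=0:
  G4 stuck-at-1: G1=0, G2=1, G3=0, G4=1 [stuck-at-1], G5=0, G6=0 → Y1=0, Y2=0 — eliminated
  G2 stuck-at-0: G1=0, G2=0 [stuck-at-0], G3=0, G4=0, G5=1, G6=0 → Y1=1, Y2=0 — matches
Only G2 stuck-at-0 reproduces the observed Y1=1, Y2=0.

G2 stuck-at-0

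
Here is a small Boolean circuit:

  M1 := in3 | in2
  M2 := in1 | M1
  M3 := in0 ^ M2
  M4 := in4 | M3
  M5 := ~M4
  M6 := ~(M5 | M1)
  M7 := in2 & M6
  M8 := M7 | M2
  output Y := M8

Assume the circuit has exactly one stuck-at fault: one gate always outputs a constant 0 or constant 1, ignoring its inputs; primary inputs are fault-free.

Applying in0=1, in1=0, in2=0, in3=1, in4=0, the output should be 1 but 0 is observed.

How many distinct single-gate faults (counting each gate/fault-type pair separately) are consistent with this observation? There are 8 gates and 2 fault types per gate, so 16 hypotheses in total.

3

Fault-free: M1=1, M2=1, M3=0, M4=0, M5=1, M6=0, M7=0, M8=1 → 1. Observed 0.
  M1: stuck-at-0 ✓; others ✗
  M2: stuck-at-0 ✓; others ✗
  M3: none of the 2 fault types match ✗
  M4: none of the 2 fault types match ✗
  M5: none of the 2 fault types match ✗
  M6: none of the 2 fault types match ✗
  M7: none of the 2 fault types match ✗
  M8: stuck-at-0 ✓; others ✗
Consistent faults: {M1 stuck-at-0, M2 stuck-at-0, M8 stuck-at-0} — 3 in all.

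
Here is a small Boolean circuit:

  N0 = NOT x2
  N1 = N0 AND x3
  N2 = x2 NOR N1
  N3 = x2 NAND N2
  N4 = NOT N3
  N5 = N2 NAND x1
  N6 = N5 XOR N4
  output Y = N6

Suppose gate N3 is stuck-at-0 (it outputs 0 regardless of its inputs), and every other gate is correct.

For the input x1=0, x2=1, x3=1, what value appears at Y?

0

Propagate with N3 forced: N0=0, N1=0, N2=0, N3=0 [stuck-at-0], N4=1, N5=1, N6=0.
So Y = 0. (Without the fault it would be 1.)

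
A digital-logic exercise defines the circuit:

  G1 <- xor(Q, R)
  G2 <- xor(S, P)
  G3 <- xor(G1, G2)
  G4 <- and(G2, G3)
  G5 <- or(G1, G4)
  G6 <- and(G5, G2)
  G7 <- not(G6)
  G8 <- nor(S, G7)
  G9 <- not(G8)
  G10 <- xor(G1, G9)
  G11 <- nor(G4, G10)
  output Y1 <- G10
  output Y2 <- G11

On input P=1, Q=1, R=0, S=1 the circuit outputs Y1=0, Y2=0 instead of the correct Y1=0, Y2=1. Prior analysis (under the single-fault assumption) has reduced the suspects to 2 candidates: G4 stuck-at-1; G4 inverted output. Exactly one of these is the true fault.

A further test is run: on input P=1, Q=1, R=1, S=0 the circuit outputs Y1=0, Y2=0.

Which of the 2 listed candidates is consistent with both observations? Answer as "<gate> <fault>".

Evaluate each candidate on input P=1, Q=1, R=1, S=0:
  G4 stuck-at-1: G1=0, G2=1, G3=1, G4=1 [stuck-at-1], G5=1, G6=1, G7=0, G8=1, G9=0, G10=0, G11=0 → Y1=0, Y2=0 — matches
  G4 inverted output: G1=0, G2=1, G3=1, G4=0 [inverted output], G5=0, G6=0, G7=1, G8=0, G9=1, G10=1, G11=0 → Y1=1, Y2=0 — eliminated
Only G4 stuck-at-1 reproduces the observed Y1=0, Y2=0.

G4 stuck-at-1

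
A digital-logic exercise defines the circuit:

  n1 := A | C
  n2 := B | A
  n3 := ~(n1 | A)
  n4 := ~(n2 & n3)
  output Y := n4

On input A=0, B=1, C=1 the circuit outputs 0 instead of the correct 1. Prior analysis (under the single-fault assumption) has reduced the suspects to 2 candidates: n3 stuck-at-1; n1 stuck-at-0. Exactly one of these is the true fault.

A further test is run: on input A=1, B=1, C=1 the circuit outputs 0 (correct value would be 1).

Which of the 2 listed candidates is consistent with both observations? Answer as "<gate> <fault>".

Evaluate each candidate on input A=1, B=1, C=1:
  n3 stuck-at-1: n1=1, n2=1, n3=1 [stuck-at-1], n4=0 → 0 — matches
  n1 stuck-at-0: n1=0 [stuck-at-0], n2=1, n3=0, n4=1 → 1 — eliminated
Only n3 stuck-at-1 reproduces the observed 0.

n3 stuck-at-1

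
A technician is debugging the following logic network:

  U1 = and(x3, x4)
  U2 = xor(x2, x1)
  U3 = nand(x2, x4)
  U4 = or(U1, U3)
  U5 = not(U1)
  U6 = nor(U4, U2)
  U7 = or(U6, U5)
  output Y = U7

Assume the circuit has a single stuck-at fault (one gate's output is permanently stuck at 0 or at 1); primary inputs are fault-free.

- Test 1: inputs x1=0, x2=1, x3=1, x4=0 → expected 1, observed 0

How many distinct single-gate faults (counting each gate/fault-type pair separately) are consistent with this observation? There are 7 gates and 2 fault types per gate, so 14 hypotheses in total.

Fault-free: U1=0, U2=1, U3=1, U4=1, U5=1, U6=0, U7=1 → 1. Observed 0.
  U1 stuck-at-0: output 1 ✗
  U1 stuck-at-1: output 0 ✓
  U2 stuck-at-0: output 1 ✗
  U2 stuck-at-1: output 1 ✗
  U3 stuck-at-0: output 1 ✗
  U3 stuck-at-1: output 1 ✗
  U4 stuck-at-0: output 1 ✗
  U4 stuck-at-1: output 1 ✗
  U5 stuck-at-0: output 0 ✓
  U5 stuck-at-1: output 1 ✗
  U6 stuck-at-0: output 1 ✗
  U6 stuck-at-1: output 1 ✗
  U7 stuck-at-0: output 0 ✓
  U7 stuck-at-1: output 1 ✗
Consistent faults: {U1 stuck-at-1, U5 stuck-at-0, U7 stuck-at-0} — 3 in all.

3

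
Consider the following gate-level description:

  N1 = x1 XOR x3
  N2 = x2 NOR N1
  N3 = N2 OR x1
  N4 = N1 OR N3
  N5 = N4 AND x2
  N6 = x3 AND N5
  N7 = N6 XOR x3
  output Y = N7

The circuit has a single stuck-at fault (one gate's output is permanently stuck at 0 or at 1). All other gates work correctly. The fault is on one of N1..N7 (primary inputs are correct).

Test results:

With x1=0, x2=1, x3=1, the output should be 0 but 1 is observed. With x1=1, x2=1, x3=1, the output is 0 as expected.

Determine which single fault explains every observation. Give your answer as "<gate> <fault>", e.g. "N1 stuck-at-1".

Fault-free values for test 1 (x1=0, x2=1, x3=1): N1=1, N2=0, N3=0, N4=1, N5=1, N6=1, N7=0, giving Y=0. Observed 1.
Test 1: faults giving observed 1 are {N1 stuck-at-0, N4 stuck-at-0, N5 stuck-at-0, N6 stuck-at-0, N7 stuck-at-1}.
Test 2 (x1=1, x2=1, x3=1): fault-free N1=0, N2=0, N3=1, N4=1, N5=1, N6=1, N7=0 → 0; observed 0. Eliminates N4 stuck-at-0, N5 stuck-at-0, N6 stuck-at-0, N7 stuck-at-1.
Only N1 stuck-at-0 is consistent with every test.

N1 stuck-at-0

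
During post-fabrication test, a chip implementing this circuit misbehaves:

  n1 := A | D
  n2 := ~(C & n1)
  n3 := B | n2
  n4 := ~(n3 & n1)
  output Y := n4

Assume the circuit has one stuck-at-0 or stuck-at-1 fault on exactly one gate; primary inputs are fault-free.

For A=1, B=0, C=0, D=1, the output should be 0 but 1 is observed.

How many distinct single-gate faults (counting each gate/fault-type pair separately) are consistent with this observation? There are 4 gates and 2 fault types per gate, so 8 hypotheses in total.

Fault-free: n1=1, n2=1, n3=1, n4=0 → 0. Observed 1.
  n1 stuck-at-0: output 1 ✓
  n1 stuck-at-1: output 0 ✗
  n2 stuck-at-0: output 1 ✓
  n2 stuck-at-1: output 0 ✗
  n3 stuck-at-0: output 1 ✓
  n3 stuck-at-1: output 0 ✗
  n4 stuck-at-0: output 0 ✗
  n4 stuck-at-1: output 1 ✓
Consistent faults: {n1 stuck-at-0, n2 stuck-at-0, n3 stuck-at-0, n4 stuck-at-1} — 4 in all.

4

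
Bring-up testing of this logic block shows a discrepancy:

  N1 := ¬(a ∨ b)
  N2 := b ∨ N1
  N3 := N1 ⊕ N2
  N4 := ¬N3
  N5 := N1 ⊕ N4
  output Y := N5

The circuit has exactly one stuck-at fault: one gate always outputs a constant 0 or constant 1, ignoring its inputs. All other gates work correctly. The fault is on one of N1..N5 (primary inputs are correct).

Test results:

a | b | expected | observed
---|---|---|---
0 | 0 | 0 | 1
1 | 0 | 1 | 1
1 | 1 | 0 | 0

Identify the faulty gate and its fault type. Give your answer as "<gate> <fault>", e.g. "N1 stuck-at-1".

N1 stuck-at-0

Fault-free values for test 1 (a=0, b=0): N1=1, N2=1, N3=0, N4=1, N5=0, giving Y=0. Observed 1.
Test 1: faults giving observed 1 are {N1 stuck-at-0, N2 stuck-at-0, N3 stuck-at-1, N4 stuck-at-0, N5 stuck-at-1}.
Test 2 (a=1, b=0): fault-free N1=0, N2=0, N3=0, N4=1, N5=1 → 1; observed 1. Eliminates N3 stuck-at-1, N4 stuck-at-0.
Test 3 (a=1, b=1): fault-free N1=0, N2=1, N3=1, N4=0, N5=0 → 0; observed 0. Eliminates N2 stuck-at-0, N5 stuck-at-1.
Only N1 stuck-at-0 is consistent with every test.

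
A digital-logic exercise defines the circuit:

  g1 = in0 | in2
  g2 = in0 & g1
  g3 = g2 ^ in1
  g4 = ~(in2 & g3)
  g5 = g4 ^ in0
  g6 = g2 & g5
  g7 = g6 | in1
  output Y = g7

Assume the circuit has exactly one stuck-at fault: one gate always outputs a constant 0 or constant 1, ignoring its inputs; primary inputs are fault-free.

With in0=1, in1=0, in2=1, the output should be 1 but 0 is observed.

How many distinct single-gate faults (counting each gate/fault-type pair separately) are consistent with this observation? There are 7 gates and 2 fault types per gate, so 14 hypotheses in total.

Fault-free: g1=1, g2=1, g3=1, g4=0, g5=1, g6=1, g7=1 → 1. Observed 0.
  g1 stuck-at-0: output 0 ✓
  g1 stuck-at-1: output 1 ✗
  g2 stuck-at-0: output 0 ✓
  g2 stuck-at-1: output 1 ✗
  g3 stuck-at-0: output 0 ✓
  g3 stuck-at-1: output 1 ✗
  g4 stuck-at-0: output 1 ✗
  g4 stuck-at-1: output 0 ✓
  g5 stuck-at-0: output 0 ✓
  g5 stuck-at-1: output 1 ✗
  g6 stuck-at-0: output 0 ✓
  g6 stuck-at-1: output 1 ✗
  g7 stuck-at-0: output 0 ✓
  g7 stuck-at-1: output 1 ✗
Consistent faults: {g1 stuck-at-0, g2 stuck-at-0, g3 stuck-at-0, g4 stuck-at-1, g5 stuck-at-0, g6 stuck-at-0, g7 stuck-at-0} — 7 in all.

7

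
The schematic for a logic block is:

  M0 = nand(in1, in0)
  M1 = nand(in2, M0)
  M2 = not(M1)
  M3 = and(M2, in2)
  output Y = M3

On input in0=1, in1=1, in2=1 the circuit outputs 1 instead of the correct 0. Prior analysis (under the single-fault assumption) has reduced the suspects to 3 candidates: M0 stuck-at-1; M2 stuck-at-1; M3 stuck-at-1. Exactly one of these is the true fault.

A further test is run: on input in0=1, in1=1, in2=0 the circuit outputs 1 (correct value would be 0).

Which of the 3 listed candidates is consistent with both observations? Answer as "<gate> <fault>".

Evaluate each candidate on input in0=1, in1=1, in2=0:
  M0 stuck-at-1: M0=1 [stuck-at-1], M1=1, M2=0, M3=0 → 0 — eliminated
  M2 stuck-at-1: M0=0, M1=1, M2=1 [stuck-at-1], M3=0 → 0 — eliminated
  M3 stuck-at-1: M0=0, M1=1, M2=0, M3=1 [stuck-at-1] → 1 — matches
Only M3 stuck-at-1 reproduces the observed 1.

M3 stuck-at-1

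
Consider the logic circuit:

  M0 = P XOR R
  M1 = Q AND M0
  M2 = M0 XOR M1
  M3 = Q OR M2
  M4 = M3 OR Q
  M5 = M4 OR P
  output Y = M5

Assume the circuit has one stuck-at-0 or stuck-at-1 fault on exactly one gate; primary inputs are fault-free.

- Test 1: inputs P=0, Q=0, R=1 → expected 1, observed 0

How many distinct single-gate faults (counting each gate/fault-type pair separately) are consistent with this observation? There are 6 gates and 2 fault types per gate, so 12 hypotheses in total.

Fault-free: M0=1, M1=0, M2=1, M3=1, M4=1, M5=1 → 1. Observed 0.
  M0 stuck-at-0: output 0 ✓
  M0 stuck-at-1: output 1 ✗
  M1 stuck-at-0: output 1 ✗
  M1 stuck-at-1: output 0 ✓
  M2 stuck-at-0: output 0 ✓
  M2 stuck-at-1: output 1 ✗
  M3 stuck-at-0: output 0 ✓
  M3 stuck-at-1: output 1 ✗
  M4 stuck-at-0: output 0 ✓
  M4 stuck-at-1: output 1 ✗
  M5 stuck-at-0: output 0 ✓
  M5 stuck-at-1: output 1 ✗
Consistent faults: {M0 stuck-at-0, M1 stuck-at-1, M2 stuck-at-0, M3 stuck-at-0, M4 stuck-at-0, M5 stuck-at-0} — 6 in all.

6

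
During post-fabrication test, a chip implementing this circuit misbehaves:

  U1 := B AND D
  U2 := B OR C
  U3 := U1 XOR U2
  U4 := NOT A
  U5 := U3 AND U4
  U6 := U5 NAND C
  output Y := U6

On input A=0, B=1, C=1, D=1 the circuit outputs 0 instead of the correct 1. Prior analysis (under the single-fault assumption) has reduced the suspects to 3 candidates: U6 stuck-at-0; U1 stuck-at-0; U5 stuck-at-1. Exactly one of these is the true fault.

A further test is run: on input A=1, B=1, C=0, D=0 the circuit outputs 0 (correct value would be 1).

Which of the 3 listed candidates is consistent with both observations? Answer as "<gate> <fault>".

U6 stuck-at-0

Evaluate each candidate on input A=1, B=1, C=0, D=0:
  U6 stuck-at-0: U1=0, U2=1, U3=1, U4=0, U5=0, U6=0 [stuck-at-0] → 0 — matches
  U1 stuck-at-0: U1=0 [stuck-at-0], U2=1, U3=1, U4=0, U5=0, U6=1 → 1 — eliminated
  U5 stuck-at-1: U1=0, U2=1, U3=1, U4=0, U5=1 [stuck-at-1], U6=1 → 1 — eliminated
Only U6 stuck-at-0 reproduces the observed 0.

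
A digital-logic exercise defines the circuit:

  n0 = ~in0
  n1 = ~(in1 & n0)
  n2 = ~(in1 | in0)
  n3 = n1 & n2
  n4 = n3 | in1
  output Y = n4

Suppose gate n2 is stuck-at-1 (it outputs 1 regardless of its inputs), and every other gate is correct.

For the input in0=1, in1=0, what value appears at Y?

1

Propagate with n2 forced: n0=0, n1=1, n2=1 [stuck-at-1], n3=1, n4=1.
So Y = 1. (Without the fault it would be 0.)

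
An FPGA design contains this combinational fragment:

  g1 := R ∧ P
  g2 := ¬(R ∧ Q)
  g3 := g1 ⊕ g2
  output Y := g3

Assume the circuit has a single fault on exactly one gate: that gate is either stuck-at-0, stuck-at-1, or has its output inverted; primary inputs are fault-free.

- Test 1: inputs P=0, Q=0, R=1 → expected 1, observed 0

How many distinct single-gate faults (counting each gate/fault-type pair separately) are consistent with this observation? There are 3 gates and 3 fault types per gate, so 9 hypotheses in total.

Fault-free: g1=0, g2=1, g3=1 → 1. Observed 0.
  g1 stuck-at-0: output 1 ✗
  g1 stuck-at-1: output 0 ✓
  g1 inverted output: output 0 ✓
  g2 stuck-at-0: output 0 ✓
  g2 stuck-at-1: output 1 ✗
  g2 inverted output: output 0 ✓
  g3 stuck-at-0: output 0 ✓
  g3 stuck-at-1: output 1 ✗
  g3 inverted output: output 0 ✓
Consistent faults: {g1 stuck-at-1, g1 inverted output, g2 stuck-at-0, g2 inverted output, g3 stuck-at-0, g3 inverted output} — 6 in all.

6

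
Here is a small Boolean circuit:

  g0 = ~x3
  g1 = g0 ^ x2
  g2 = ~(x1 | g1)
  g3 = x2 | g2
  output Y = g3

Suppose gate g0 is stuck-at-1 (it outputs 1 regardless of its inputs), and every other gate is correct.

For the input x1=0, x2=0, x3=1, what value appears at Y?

0

Propagate with g0 forced: g0=1 [stuck-at-1], g1=1, g2=0, g3=0.
So Y = 0. (Without the fault it would be 1.)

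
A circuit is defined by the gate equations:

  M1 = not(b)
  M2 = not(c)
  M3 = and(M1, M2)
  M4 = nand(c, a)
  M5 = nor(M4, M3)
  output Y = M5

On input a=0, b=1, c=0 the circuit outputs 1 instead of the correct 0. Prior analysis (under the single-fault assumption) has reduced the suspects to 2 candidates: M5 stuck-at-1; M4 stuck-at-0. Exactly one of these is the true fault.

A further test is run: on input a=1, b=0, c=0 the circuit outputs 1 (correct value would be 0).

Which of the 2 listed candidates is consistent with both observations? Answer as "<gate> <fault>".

Evaluate each candidate on input a=1, b=0, c=0:
  M5 stuck-at-1: M1=1, M2=1, M3=1, M4=1, M5=1 [stuck-at-1] → 1 — matches
  M4 stuck-at-0: M1=1, M2=1, M3=1, M4=0 [stuck-at-0], M5=0 → 0 — eliminated
Only M5 stuck-at-1 reproduces the observed 1.

M5 stuck-at-1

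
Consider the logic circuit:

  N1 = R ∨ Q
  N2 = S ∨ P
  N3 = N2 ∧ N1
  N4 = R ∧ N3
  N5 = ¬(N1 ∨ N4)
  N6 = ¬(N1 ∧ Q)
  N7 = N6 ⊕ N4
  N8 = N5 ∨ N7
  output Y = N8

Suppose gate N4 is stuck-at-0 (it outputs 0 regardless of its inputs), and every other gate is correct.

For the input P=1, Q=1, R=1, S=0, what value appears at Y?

Propagate with N4 forced: N1=1, N2=1, N3=1, N4=0 [stuck-at-0], N5=0, N6=0, N7=0, N8=0.
So Y = 0. (Without the fault it would be 1.)

0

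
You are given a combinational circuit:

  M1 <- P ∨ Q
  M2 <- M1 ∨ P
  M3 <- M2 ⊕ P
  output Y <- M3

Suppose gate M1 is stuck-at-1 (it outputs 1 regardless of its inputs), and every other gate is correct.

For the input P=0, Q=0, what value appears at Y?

1

Propagate with M1 forced: M1=1 [stuck-at-1], M2=1, M3=1.
So Y = 1. (Without the fault it would be 0.)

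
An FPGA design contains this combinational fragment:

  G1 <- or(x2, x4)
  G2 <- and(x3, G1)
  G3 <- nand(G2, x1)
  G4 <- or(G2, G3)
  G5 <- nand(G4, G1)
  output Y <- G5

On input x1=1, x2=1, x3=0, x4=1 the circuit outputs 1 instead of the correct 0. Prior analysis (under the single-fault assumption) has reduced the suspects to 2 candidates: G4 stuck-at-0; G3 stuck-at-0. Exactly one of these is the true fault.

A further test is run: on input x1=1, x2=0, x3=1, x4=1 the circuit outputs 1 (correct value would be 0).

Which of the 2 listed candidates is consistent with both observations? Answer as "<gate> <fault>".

Evaluate each candidate on input x1=1, x2=0, x3=1, x4=1:
  G4 stuck-at-0: G1=1, G2=1, G3=0, G4=0 [stuck-at-0], G5=1 → 1 — matches
  G3 stuck-at-0: G1=1, G2=1, G3=0 [stuck-at-0], G4=1, G5=0 → 0 — eliminated
Only G4 stuck-at-0 reproduces the observed 1.

G4 stuck-at-0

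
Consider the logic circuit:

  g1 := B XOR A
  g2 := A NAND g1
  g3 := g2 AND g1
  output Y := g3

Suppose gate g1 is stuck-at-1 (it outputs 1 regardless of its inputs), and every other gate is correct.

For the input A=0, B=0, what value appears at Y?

1

Propagate with g1 forced: g1=1 [stuck-at-1], g2=1, g3=1.
So Y = 1. (Without the fault it would be 0.)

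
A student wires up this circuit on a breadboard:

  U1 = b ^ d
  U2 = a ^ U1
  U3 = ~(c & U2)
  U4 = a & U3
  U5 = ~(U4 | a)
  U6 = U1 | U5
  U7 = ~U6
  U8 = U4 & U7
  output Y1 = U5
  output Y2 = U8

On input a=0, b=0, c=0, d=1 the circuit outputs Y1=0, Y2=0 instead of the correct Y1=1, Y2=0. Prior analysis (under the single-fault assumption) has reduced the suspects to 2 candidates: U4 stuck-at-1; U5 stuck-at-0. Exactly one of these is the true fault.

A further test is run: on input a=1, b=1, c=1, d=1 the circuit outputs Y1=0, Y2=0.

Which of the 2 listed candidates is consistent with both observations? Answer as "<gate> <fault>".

Evaluate each candidate on input a=1, b=1, c=1, d=1:
  U4 stuck-at-1: U1=0, U2=1, U3=0, U4=1 [stuck-at-1], U5=0, U6=0, U7=1, U8=1 → Y1=0, Y2=1 — eliminated
  U5 stuck-at-0: U1=0, U2=1, U3=0, U4=0, U5=0 [stuck-at-0], U6=0, U7=1, U8=0 → Y1=0, Y2=0 — matches
Only U5 stuck-at-0 reproduces the observed Y1=0, Y2=0.

U5 stuck-at-0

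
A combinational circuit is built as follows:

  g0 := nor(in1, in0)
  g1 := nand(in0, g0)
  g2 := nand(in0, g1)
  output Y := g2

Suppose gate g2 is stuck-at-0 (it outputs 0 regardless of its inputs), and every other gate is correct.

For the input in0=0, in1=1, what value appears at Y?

0

Propagate with g2 forced: g0=0, g1=1, g2=0 [stuck-at-0].
So Y = 0. (Without the fault it would be 1.)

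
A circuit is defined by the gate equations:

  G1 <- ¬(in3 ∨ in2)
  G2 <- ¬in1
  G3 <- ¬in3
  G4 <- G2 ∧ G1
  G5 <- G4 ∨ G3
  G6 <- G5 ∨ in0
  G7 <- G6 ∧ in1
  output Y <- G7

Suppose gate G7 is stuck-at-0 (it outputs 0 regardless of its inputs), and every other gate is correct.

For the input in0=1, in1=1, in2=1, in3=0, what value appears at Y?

0

Propagate with G7 forced: G1=0, G2=0, G3=1, G4=0, G5=1, G6=1, G7=0 [stuck-at-0].
So Y = 0. (Without the fault it would be 1.)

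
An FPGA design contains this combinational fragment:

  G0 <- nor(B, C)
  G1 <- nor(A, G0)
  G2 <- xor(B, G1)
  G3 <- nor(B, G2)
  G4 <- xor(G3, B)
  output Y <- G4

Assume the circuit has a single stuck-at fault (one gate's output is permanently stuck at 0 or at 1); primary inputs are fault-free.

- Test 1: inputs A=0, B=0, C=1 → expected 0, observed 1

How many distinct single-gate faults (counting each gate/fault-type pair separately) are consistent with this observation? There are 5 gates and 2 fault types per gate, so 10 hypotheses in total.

5

Fault-free: G0=0, G1=1, G2=1, G3=0, G4=0 → 0. Observed 1.
  G0 stuck-at-0: output 0 ✗
  G0 stuck-at-1: output 1 ✓
  G1 stuck-at-0: output 1 ✓
  G1 stuck-at-1: output 0 ✗
  G2 stuck-at-0: output 1 ✓
  G2 stuck-at-1: output 0 ✗
  G3 stuck-at-0: output 0 ✗
  G3 stuck-at-1: output 1 ✓
  G4 stuck-at-0: output 0 ✗
  G4 stuck-at-1: output 1 ✓
Consistent faults: {G0 stuck-at-1, G1 stuck-at-0, G2 stuck-at-0, G3 stuck-at-1, G4 stuck-at-1} — 5 in all.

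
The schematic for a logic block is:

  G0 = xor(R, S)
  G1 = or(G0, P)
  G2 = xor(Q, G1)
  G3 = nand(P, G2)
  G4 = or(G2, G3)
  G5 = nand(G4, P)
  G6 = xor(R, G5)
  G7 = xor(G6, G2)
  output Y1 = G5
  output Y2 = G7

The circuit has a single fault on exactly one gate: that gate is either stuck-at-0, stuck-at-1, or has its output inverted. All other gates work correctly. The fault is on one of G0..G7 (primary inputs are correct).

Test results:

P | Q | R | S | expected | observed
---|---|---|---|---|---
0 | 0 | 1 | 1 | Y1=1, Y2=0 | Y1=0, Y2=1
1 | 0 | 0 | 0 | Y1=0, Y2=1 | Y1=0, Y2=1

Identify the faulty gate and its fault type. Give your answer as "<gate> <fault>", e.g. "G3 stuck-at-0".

Fault-free values for test 1 (P=0, Q=0, R=1, S=1): G0=0, G1=0, G2=0, G3=1, G4=1, G5=1, G6=0, G7=0, giving Y1=1, Y2=0. Observed Y1=0, Y2=1.
Test 1: faults giving observed Y1=0, Y2=1 are {G5 stuck-at-0, G5 inverted output}.
Test 2 (P=1, Q=0, R=0, S=0): fault-free G0=0, G1=1, G2=1, G3=0, G4=1, G5=0, G6=0, G7=1 → Y1=0, Y2=1; observed Y1=0, Y2=1. Eliminates G5 inverted output.
Only G5 stuck-at-0 is consistent with every test.

G5 stuck-at-0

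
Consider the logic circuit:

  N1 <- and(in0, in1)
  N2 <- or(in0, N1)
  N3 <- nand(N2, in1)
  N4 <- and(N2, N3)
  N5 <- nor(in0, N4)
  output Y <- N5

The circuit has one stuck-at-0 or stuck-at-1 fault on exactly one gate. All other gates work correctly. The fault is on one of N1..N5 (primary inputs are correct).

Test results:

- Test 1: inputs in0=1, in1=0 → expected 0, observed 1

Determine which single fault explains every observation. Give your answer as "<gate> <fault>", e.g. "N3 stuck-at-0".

N5 stuck-at-1

Fault-free values for test 1 (in0=1, in1=0): N1=0, N2=1, N3=1, N4=1, N5=0, giving Y=0. Observed 1.
Test 1: faults giving observed 1 are {N5 stuck-at-1}.
Only N5 stuck-at-1 is consistent with every test.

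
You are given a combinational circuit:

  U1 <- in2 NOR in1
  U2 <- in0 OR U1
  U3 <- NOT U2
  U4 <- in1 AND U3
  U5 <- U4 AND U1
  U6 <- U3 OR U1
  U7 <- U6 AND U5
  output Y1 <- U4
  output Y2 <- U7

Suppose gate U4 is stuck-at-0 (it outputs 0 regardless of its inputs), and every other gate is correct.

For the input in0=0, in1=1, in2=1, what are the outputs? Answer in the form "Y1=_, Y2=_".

Y1=0, Y2=0

Propagate with U4 forced: U1=0, U2=0, U3=1, U4=0 [stuck-at-0], U5=0, U6=1, U7=0.
So the outputs are Y1=0, Y2=0. (Without the fault they would be Y1=1, Y2=0.)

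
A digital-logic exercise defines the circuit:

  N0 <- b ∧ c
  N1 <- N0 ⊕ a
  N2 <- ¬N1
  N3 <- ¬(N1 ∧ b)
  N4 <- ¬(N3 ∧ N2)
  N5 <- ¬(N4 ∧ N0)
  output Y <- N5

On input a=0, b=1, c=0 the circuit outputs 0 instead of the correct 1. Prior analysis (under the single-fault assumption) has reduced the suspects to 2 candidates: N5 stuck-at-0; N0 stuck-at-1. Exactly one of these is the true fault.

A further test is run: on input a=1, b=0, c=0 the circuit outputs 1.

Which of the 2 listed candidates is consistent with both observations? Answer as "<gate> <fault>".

N0 stuck-at-1

Evaluate each candidate on input a=1, b=0, c=0:
  N5 stuck-at-0: N0=0, N1=1, N2=0, N3=1, N4=1, N5=0 [stuck-at-0] → 0 — eliminated
  N0 stuck-at-1: N0=1 [stuck-at-1], N1=0, N2=1, N3=1, N4=0, N5=1 → 1 — matches
Only N0 stuck-at-1 reproduces the observed 1.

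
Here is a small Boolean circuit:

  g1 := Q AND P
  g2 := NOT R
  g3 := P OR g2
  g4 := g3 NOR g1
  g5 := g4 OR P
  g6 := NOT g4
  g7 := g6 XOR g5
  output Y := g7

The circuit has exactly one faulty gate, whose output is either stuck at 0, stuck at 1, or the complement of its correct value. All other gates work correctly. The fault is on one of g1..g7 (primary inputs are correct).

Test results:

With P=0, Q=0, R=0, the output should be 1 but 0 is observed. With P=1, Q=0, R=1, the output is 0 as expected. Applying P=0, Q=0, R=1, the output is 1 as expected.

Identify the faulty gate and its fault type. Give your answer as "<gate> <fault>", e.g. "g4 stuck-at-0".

Fault-free values for test 1 (P=0, Q=0, R=0): g1=0, g2=1, g3=1, g4=0, g5=0, g6=1, g7=1, giving Y=1. Observed 0.
Test 1: faults giving observed 0 are {g5 stuck-at-1, g5 inverted output, g6 stuck-at-0, g6 inverted output, g7 stuck-at-0, g7 inverted output}.
Test 2 (P=1, Q=0, R=1): fault-free g1=0, g2=0, g3=1, g4=0, g5=1, g6=1, g7=0 → 0; observed 0. Eliminates g5 inverted output, g6 stuck-at-0, g6 inverted output, g7 inverted output.
Test 3 (P=0, Q=0, R=1): fault-free g1=0, g2=0, g3=0, g4=1, g5=1, g6=0, g7=1 → 1; observed 1. Eliminates g7 stuck-at-0.
Only g5 stuck-at-1 is consistent with every test.

g5 stuck-at-1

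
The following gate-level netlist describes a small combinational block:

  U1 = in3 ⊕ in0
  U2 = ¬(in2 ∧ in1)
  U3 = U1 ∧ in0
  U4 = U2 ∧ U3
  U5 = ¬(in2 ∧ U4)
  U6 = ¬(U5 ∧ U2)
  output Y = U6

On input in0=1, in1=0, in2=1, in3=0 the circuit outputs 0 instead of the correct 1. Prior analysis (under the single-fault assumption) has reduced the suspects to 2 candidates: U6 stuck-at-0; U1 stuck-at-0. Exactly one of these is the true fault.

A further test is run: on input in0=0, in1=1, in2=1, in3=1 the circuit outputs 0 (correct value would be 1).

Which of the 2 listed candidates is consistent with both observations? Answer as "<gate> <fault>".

U6 stuck-at-0

Evaluate each candidate on input in0=0, in1=1, in2=1, in3=1:
  U6 stuck-at-0: U1=1, U2=0, U3=0, U4=0, U5=1, U6=0 [stuck-at-0] → 0 — matches
  U1 stuck-at-0: U1=0 [stuck-at-0], U2=0, U3=0, U4=0, U5=1, U6=1 → 1 — eliminated
Only U6 stuck-at-0 reproduces the observed 0.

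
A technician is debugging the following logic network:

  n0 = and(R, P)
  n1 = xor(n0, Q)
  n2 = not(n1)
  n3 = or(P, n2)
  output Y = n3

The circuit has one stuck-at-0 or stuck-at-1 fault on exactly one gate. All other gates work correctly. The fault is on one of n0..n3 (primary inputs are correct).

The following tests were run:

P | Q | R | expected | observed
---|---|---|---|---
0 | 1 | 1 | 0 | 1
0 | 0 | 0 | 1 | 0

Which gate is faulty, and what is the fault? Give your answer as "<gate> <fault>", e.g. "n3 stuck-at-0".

n0 stuck-at-1

Fault-free values for test 1 (P=0, Q=1, R=1): n0=0, n1=1, n2=0, n3=0, giving Y=0. Observed 1.
Test 1: faults giving observed 1 are {n0 stuck-at-1, n1 stuck-at-0, n2 stuck-at-1, n3 stuck-at-1}.
Test 2 (P=0, Q=0, R=0): fault-free n0=0, n1=0, n2=1, n3=1 → 1; observed 0. Eliminates n1 stuck-at-0, n2 stuck-at-1, n3 stuck-at-1.
Only n0 stuck-at-1 is consistent with every test.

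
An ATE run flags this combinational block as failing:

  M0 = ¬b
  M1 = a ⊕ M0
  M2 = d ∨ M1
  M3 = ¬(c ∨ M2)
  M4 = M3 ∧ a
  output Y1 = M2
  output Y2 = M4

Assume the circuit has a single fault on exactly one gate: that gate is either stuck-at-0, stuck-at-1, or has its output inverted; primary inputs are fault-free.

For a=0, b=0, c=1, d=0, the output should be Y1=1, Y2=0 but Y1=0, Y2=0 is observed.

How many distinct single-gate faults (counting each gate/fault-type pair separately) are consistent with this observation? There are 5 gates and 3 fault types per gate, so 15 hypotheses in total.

Fault-free: M0=1, M1=1, M2=1, M3=0, M4=0 → Y1=1, Y2=0. Observed Y1=0, Y2=0.
  M0: stuck-at-0, inverted output ✓; others ✗
  M1: stuck-at-0, inverted output ✓; others ✗
  M2: stuck-at-0, inverted output ✓; others ✗
  M3: none of the 3 fault types match ✗
  M4: none of the 3 fault types match ✗
Consistent faults: {M0 stuck-at-0, M0 inverted output, M1 stuck-at-0, M1 inverted output, M2 stuck-at-0, M2 inverted output} — 6 in all.

6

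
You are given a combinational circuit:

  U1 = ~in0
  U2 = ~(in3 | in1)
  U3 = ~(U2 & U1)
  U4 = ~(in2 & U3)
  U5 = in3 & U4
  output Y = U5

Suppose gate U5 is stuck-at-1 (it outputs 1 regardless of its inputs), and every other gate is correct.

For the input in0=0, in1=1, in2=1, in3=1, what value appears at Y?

1

Propagate with U5 forced: U1=1, U2=0, U3=1, U4=0, U5=1 [stuck-at-1].
So Y = 1. (Without the fault it would be 0.)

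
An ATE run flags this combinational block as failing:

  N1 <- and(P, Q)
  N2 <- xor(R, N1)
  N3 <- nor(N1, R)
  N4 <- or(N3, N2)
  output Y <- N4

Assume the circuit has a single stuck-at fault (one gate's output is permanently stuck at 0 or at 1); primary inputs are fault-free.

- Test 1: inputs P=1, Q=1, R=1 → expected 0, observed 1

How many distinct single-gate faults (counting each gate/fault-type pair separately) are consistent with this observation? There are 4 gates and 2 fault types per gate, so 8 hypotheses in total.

4

Fault-free: N1=1, N2=0, N3=0, N4=0 → 0. Observed 1.
  N1 stuck-at-0: output 1 ✓
  N1 stuck-at-1: output 0 ✗
  N2 stuck-at-0: output 0 ✗
  N2 stuck-at-1: output 1 ✓
  N3 stuck-at-0: output 0 ✗
  N3 stuck-at-1: output 1 ✓
  N4 stuck-at-0: output 0 ✗
  N4 stuck-at-1: output 1 ✓
Consistent faults: {N1 stuck-at-0, N2 stuck-at-1, N3 stuck-at-1, N4 stuck-at-1} — 4 in all.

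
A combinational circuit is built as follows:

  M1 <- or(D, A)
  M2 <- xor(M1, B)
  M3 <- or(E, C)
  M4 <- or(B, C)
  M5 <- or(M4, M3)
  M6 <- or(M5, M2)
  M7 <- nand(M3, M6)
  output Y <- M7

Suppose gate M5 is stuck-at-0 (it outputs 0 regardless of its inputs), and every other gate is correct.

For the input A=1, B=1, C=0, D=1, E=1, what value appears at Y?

1

Propagate with M5 forced: M1=1, M2=0, M3=1, M4=1, M5=0 [stuck-at-0], M6=0, M7=1.
So Y = 1. (Without the fault it would be 0.)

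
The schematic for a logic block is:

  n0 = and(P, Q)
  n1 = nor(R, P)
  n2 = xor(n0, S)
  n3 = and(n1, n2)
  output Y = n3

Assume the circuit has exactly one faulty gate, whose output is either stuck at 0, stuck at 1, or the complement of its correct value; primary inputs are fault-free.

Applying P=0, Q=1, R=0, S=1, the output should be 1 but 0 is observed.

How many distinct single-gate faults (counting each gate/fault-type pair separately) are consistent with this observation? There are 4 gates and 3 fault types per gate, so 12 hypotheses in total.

Fault-free: n0=0, n1=1, n2=1, n3=1 → 1. Observed 0.
  n0 stuck-at-0: output 1 ✗
  n0 stuck-at-1: output 0 ✓
  n0 inverted output: output 0 ✓
  n1 stuck-at-0: output 0 ✓
  n1 stuck-at-1: output 1 ✗
  n1 inverted output: output 0 ✓
  n2 stuck-at-0: output 0 ✓
  n2 stuck-at-1: output 1 ✗
  n2 inverted output: output 0 ✓
  n3 stuck-at-0: output 0 ✓
  n3 stuck-at-1: output 1 ✗
  n3 inverted output: output 0 ✓
Consistent faults: {n0 stuck-at-1, n0 inverted output, n1 stuck-at-0, n1 inverted output, n2 stuck-at-0, n2 inverted output, n3 stuck-at-0, n3 inverted output} — 8 in all.

8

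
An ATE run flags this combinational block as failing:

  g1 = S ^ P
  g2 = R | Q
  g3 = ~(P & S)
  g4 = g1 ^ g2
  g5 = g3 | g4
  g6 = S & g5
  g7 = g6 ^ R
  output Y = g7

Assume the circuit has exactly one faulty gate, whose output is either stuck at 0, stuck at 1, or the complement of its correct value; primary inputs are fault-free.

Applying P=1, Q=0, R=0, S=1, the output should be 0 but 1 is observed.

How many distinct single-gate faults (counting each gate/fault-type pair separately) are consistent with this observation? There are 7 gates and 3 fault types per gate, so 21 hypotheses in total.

14

Fault-free: g1=0, g2=0, g3=0, g4=0, g5=0, g6=0, g7=0 → 0. Observed 1.
  g1: stuck-at-1, inverted output ✓; others ✗
  g2: stuck-at-1, inverted output ✓; others ✗
  g3: stuck-at-1, inverted output ✓; others ✗
  g4: stuck-at-1, inverted output ✓; others ✗
  g5: stuck-at-1, inverted output ✓; others ✗
  g6: stuck-at-1, inverted output ✓; others ✗
  g7: stuck-at-1, inverted output ✓; others ✗
Consistent faults: {g1 stuck-at-1, g1 inverted output, g2 stuck-at-1, g2 inverted output, g3 stuck-at-1, g3 inverted output, g4 stuck-at-1, g4 inverted output, g5 stuck-at-1, g5 inverted output, g6 stuck-at-1, g6 inverted output, g7 stuck-at-1, g7 inverted output} — 14 in all.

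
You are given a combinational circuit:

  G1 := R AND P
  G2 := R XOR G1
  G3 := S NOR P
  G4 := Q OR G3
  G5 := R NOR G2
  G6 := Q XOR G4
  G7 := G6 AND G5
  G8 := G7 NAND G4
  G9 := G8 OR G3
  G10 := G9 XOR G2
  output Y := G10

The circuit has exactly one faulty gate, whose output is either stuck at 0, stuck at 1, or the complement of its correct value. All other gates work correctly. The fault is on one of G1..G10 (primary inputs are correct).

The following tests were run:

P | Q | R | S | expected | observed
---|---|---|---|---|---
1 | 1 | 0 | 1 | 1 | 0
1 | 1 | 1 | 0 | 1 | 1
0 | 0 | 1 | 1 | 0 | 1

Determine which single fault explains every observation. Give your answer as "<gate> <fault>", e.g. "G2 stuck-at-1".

Fault-free values for test 1 (P=1, Q=1, R=0, S=1): G1=0, G2=0, G3=0, G4=1, G5=1, G6=0, G7=0, G8=1, G9=1, G10=1, giving Y=1. Observed 0.
Test 1: faults giving observed 0 are {G1 stuck-at-1, G1 inverted output, G2 stuck-at-1, G2 inverted output, G6 stuck-at-1, G6 inverted output, G7 stuck-at-1, G7 inverted output, G8 stuck-at-0, G8 inverted output, G9 stuck-at-0, G9 inverted output, G10 stuck-at-0, G10 inverted output}.
Test 2 (P=1, Q=1, R=1, S=0): fault-free G1=1, G2=0, G3=0, G4=1, G5=0, G6=0, G7=0, G8=1, G9=1, G10=1 → 1; observed 1. Eliminates G1 inverted output, G2 stuck-at-1, G2 inverted output, G7 stuck-at-1, G7 inverted output, G8 stuck-at-0, G8 inverted output, G9 stuck-at-0, G9 inverted output, G10 stuck-at-0, G10 inverted output.
Test 3 (P=0, Q=0, R=1, S=1): fault-free G1=0, G2=1, G3=0, G4=0, G5=0, G6=0, G7=0, G8=1, G9=1, G10=0 → 0; observed 1. Eliminates G6 stuck-at-1, G6 inverted output.
Only G1 stuck-at-1 is consistent with every test.

G1 stuck-at-1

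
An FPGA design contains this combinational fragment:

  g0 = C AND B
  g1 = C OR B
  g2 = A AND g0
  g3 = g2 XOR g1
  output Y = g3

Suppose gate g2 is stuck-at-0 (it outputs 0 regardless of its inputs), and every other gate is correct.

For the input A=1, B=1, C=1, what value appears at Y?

1

Propagate with g2 forced: g0=1, g1=1, g2=0 [stuck-at-0], g3=1.
So Y = 1. (Without the fault it would be 0.)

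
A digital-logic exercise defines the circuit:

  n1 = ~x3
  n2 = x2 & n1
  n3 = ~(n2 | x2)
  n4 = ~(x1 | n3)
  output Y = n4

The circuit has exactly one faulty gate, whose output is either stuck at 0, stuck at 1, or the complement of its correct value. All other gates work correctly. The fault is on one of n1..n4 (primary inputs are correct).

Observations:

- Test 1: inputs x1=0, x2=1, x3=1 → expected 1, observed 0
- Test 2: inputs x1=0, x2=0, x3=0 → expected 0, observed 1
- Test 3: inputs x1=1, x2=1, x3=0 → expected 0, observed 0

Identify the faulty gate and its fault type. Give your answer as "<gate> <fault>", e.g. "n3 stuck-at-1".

Fault-free values for test 1 (x1=0, x2=1, x3=1): n1=0, n2=0, n3=0, n4=1, giving Y=1. Observed 0.
Test 1: faults giving observed 0 are {n3 stuck-at-1, n3 inverted output, n4 stuck-at-0, n4 inverted output}.
Test 2 (x1=0, x2=0, x3=0): fault-free n1=1, n2=0, n3=1, n4=0 → 0; observed 1. Eliminates n3 stuck-at-1, n4 stuck-at-0.
Test 3 (x1=1, x2=1, x3=0): fault-free n1=1, n2=1, n3=0, n4=0 → 0; observed 0. Eliminates n4 inverted output.
Only n3 inverted output is consistent with every test.

n3 inverted output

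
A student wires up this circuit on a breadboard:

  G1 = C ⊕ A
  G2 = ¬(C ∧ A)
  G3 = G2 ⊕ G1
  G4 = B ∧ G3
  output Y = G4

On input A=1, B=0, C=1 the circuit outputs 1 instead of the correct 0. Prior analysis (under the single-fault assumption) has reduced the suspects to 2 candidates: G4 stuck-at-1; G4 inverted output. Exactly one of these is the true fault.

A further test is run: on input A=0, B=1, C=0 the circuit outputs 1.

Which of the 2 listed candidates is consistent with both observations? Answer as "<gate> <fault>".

Evaluate each candidate on input A=0, B=1, C=0:
  G4 stuck-at-1: G1=0, G2=1, G3=1, G4=1 [stuck-at-1] → 1 — matches
  G4 inverted output: G1=0, G2=1, G3=1, G4=0 [inverted output] → 0 — eliminated
Only G4 stuck-at-1 reproduces the observed 1.

G4 stuck-at-1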